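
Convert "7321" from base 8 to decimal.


Input: "7321" in base 8
Positional expansion:
  Digit '7' (value 7) x 8^3 = 3584
  Digit '3' (value 3) x 8^2 = 192
  Digit '2' (value 2) x 8^1 = 16
  Digit '1' (value 1) x 8^0 = 1
Sum = 3793

3793


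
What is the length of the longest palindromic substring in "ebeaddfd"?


Input: "ebeaddfd"
Checking substrings for palindromes:
  [0:3] "ebe" (len 3) => palindrome
  [5:8] "dfd" (len 3) => palindrome
  [4:6] "dd" (len 2) => palindrome
Longest palindromic substring: "ebe" with length 3

3


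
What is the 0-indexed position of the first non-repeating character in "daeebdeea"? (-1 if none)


Input: daeebdeea
Character frequencies:
  'a': 2
  'b': 1
  'd': 2
  'e': 4
Scanning left to right for freq == 1:
  Position 0 ('d'): freq=2, skip
  Position 1 ('a'): freq=2, skip
  Position 2 ('e'): freq=4, skip
  Position 3 ('e'): freq=4, skip
  Position 4 ('b'): unique! => answer = 4

4


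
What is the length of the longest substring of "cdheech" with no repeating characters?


Input: "cdheech"
Sliding window (track last position of each char):
  Position 0 ('c'): window [0,0] length 1 -- new best
  Position 1 ('d'): window [0,1] length 2 -- new best
  Position 2 ('h'): window [0,2] length 3 -- new best
  Position 3 ('e'): window [0,3] length 4 -- new best
  Position 4 ('e'): repeat (last at 3), move window start to 4
  Position 4 ('e'): window [4,4] length 1
  Position 5 ('c'): window [4,5] length 2
  Position 6 ('h'): window [4,6] length 3
Longest substring with no repeats: "cdhe" with length 4

4


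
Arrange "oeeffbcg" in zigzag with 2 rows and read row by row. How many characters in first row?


Zigzag "oeeffbcg" into 2 rows:
Placing characters:
  'o' => row 0
  'e' => row 1
  'e' => row 0
  'f' => row 1
  'f' => row 0
  'b' => row 1
  'c' => row 0
  'g' => row 1
Rows:
  Row 0: "oefc"
  Row 1: "efbg"
First row length: 4

4


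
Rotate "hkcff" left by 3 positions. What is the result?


Input: "hkcff", rotate left by 3
First 3 characters: "hkc"
Remaining characters: "ff"
Concatenate remaining + first: "ff" + "hkc" = "ffhkc"

ffhkc


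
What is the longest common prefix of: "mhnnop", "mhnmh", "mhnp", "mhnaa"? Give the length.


Words: mhnnop, mhnmh, mhnp, mhnaa
  Position 0: all 'm' => match
  Position 1: all 'h' => match
  Position 2: all 'n' => match
  Position 3: ('n', 'm', 'p', 'a') => mismatch, stop
LCP = "mhn" (length 3)

3


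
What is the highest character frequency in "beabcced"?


Input: beabcced
Character counts:
  'a': 1
  'b': 2
  'c': 2
  'd': 1
  'e': 2
Maximum frequency: 2

2


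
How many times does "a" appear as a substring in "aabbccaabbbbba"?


Searching for "a" in "aabbccaabbbbba"
Scanning each position:
  Position 0: "a" => MATCH
  Position 1: "a" => MATCH
  Position 2: "b" => no
  Position 3: "b" => no
  Position 4: "c" => no
  Position 5: "c" => no
  Position 6: "a" => MATCH
  Position 7: "a" => MATCH
  Position 8: "b" => no
  Position 9: "b" => no
  Position 10: "b" => no
  Position 11: "b" => no
  Position 12: "b" => no
  Position 13: "a" => MATCH
Total occurrences: 5

5


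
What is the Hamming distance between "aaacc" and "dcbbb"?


Comparing "aaacc" and "dcbbb" position by position:
  Position 0: 'a' vs 'd' => differ
  Position 1: 'a' vs 'c' => differ
  Position 2: 'a' vs 'b' => differ
  Position 3: 'c' vs 'b' => differ
  Position 4: 'c' vs 'b' => differ
Total differences (Hamming distance): 5

5


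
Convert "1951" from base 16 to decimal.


Input: "1951" in base 16
Positional expansion:
  Digit '1' (value 1) x 16^3 = 4096
  Digit '9' (value 9) x 16^2 = 2304
  Digit '5' (value 5) x 16^1 = 80
  Digit '1' (value 1) x 16^0 = 1
Sum = 6481

6481


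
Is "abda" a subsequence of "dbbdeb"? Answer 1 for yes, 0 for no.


Check if "abda" is a subsequence of "dbbdeb"
Greedy scan:
  Position 0 ('d'): no match needed
  Position 1 ('b'): no match needed
  Position 2 ('b'): no match needed
  Position 3 ('d'): no match needed
  Position 4 ('e'): no match needed
  Position 5 ('b'): no match needed
Only matched 0/4 characters => not a subsequence

0


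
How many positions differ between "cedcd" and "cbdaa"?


Comparing "cedcd" and "cbdaa" position by position:
  Position 0: 'c' vs 'c' => same
  Position 1: 'e' vs 'b' => DIFFER
  Position 2: 'd' vs 'd' => same
  Position 3: 'c' vs 'a' => DIFFER
  Position 4: 'd' vs 'a' => DIFFER
Positions that differ: 3

3


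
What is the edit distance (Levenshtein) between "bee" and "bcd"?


Computing edit distance: "bee" -> "bcd"
DP table:
           b    c    d
      0    1    2    3
  b   1    0    1    2
  e   2    1    1    2
  e   3    2    2    2
Edit distance = dp[3][3] = 2

2


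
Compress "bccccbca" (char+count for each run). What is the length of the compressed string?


Input: bccccbca
Runs:
  'b' x 1 => "b1"
  'c' x 4 => "c4"
  'b' x 1 => "b1"
  'c' x 1 => "c1"
  'a' x 1 => "a1"
Compressed: "b1c4b1c1a1"
Compressed length: 10

10


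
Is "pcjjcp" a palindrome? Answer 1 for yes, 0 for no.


Input: pcjjcp
Reversed: pcjjcp
  Compare pos 0 ('p') with pos 5 ('p'): match
  Compare pos 1 ('c') with pos 4 ('c'): match
  Compare pos 2 ('j') with pos 3 ('j'): match
Result: palindrome

1


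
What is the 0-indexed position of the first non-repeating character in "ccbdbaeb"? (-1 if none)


Input: ccbdbaeb
Character frequencies:
  'a': 1
  'b': 3
  'c': 2
  'd': 1
  'e': 1
Scanning left to right for freq == 1:
  Position 0 ('c'): freq=2, skip
  Position 1 ('c'): freq=2, skip
  Position 2 ('b'): freq=3, skip
  Position 3 ('d'): unique! => answer = 3

3


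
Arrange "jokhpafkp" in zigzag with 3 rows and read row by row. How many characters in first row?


Zigzag "jokhpafkp" into 3 rows:
Placing characters:
  'j' => row 0
  'o' => row 1
  'k' => row 2
  'h' => row 1
  'p' => row 0
  'a' => row 1
  'f' => row 2
  'k' => row 1
  'p' => row 0
Rows:
  Row 0: "jpp"
  Row 1: "ohak"
  Row 2: "kf"
First row length: 3

3


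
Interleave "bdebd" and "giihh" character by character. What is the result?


Interleaving "bdebd" and "giihh":
  Position 0: 'b' from first, 'g' from second => "bg"
  Position 1: 'd' from first, 'i' from second => "di"
  Position 2: 'e' from first, 'i' from second => "ei"
  Position 3: 'b' from first, 'h' from second => "bh"
  Position 4: 'd' from first, 'h' from second => "dh"
Result: bgdieibhdh

bgdieibhdh


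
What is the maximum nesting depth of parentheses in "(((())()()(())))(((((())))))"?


Input: "(((())()()(())))(((((())))))"
Tracking depth:
  Position 0 '(': depth becomes 1
  Position 1 '(': depth becomes 2
  Position 2 '(': depth becomes 3
  Position 3 '(': depth becomes 4
  Position 4 ')': depth becomes 3
  Position 5 ')': depth becomes 2
  Position 6 '(': depth becomes 3
  Position 7 ')': depth becomes 2
  Position 8 '(': depth becomes 3
  Position 9 ')': depth becomes 2
  Position 10 '(': depth becomes 3
  Position 11 '(': depth becomes 4
  Position 12 ')': depth becomes 3
  Position 13 ')': depth becomes 2
  Position 14 ')': depth becomes 1
  Position 15 ')': depth becomes 0
  Position 16 '(': depth becomes 1
  Position 17 '(': depth becomes 2
  Position 18 '(': depth becomes 3
  Position 19 '(': depth becomes 4
  Position 20 '(': depth becomes 5
  Position 21 '(': depth becomes 6
  Position 22 ')': depth becomes 5
  Position 23 ')': depth becomes 4
  Position 24 ')': depth becomes 3
  Position 25 ')': depth becomes 2
  Position 26 ')': depth becomes 1
  Position 27 ')': depth becomes 0
Maximum depth reached: 6

6


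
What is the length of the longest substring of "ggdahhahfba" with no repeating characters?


Input: "ggdahhahfba"
Sliding window (track last position of each char):
  Position 0 ('g'): window [0,0] length 1 -- new best
  Position 1 ('g'): repeat (last at 0), move window start to 1
  Position 1 ('g'): window [1,1] length 1
  Position 2 ('d'): window [1,2] length 2 -- new best
  Position 3 ('a'): window [1,3] length 3 -- new best
  Position 4 ('h'): window [1,4] length 4 -- new best
  Position 5 ('h'): repeat (last at 4), move window start to 5
  Position 5 ('h'): window [5,5] length 1
  Position 6 ('a'): window [5,6] length 2
  Position 7 ('h'): repeat (last at 5), move window start to 6
  Position 7 ('h'): window [6,7] length 2
  Position 8 ('f'): window [6,8] length 3
  Position 9 ('b'): window [6,9] length 4
  Position 10 ('a'): repeat (last at 6), move window start to 7
  Position 10 ('a'): window [7,10] length 4
Longest substring with no repeats: "gdah" with length 4

4


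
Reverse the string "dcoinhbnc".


Input: dcoinhbnc
Reading characters right to left:
  Position 8: 'c'
  Position 7: 'n'
  Position 6: 'b'
  Position 5: 'h'
  Position 4: 'n'
  Position 3: 'i'
  Position 2: 'o'
  Position 1: 'c'
  Position 0: 'd'
Reversed: cnbhniocd

cnbhniocd


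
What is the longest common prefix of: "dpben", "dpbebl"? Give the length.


Words: dpben, dpbebl
  Position 0: all 'd' => match
  Position 1: all 'p' => match
  Position 2: all 'b' => match
  Position 3: all 'e' => match
  Position 4: ('n', 'b') => mismatch, stop
LCP = "dpbe" (length 4)

4


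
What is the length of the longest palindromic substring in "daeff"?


Input: "daeff"
Checking substrings for palindromes:
  [3:5] "ff" (len 2) => palindrome
Longest palindromic substring: "ff" with length 2

2


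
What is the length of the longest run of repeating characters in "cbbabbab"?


Input: "cbbabbab"
Scanning for longest run:
  Position 1 ('b'): new char, reset run to 1
  Position 2 ('b'): continues run of 'b', length=2
  Position 3 ('a'): new char, reset run to 1
  Position 4 ('b'): new char, reset run to 1
  Position 5 ('b'): continues run of 'b', length=2
  Position 6 ('a'): new char, reset run to 1
  Position 7 ('b'): new char, reset run to 1
Longest run: 'b' with length 2

2


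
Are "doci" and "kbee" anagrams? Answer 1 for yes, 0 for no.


Strings: "doci", "kbee"
Sorted first:  cdio
Sorted second: beek
Differ at position 0: 'c' vs 'b' => not anagrams

0


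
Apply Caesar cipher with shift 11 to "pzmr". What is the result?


Caesar cipher: shift "pzmr" by 11
  'p' (pos 15) + 11 = pos 0 = 'a'
  'z' (pos 25) + 11 = pos 10 = 'k'
  'm' (pos 12) + 11 = pos 23 = 'x'
  'r' (pos 17) + 11 = pos 2 = 'c'
Result: akxc

akxc


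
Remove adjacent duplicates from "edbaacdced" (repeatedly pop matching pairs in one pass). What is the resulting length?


Input: edbaacdced
Stack-based adjacent duplicate removal:
  Read 'e': push. Stack: e
  Read 'd': push. Stack: ed
  Read 'b': push. Stack: edb
  Read 'a': push. Stack: edba
  Read 'a': matches stack top 'a' => pop. Stack: edb
  Read 'c': push. Stack: edbc
  Read 'd': push. Stack: edbcd
  Read 'c': push. Stack: edbcdc
  Read 'e': push. Stack: edbcdce
  Read 'd': push. Stack: edbcdced
Final stack: "edbcdced" (length 8)

8


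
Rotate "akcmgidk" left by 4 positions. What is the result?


Input: "akcmgidk", rotate left by 4
First 4 characters: "akcm"
Remaining characters: "gidk"
Concatenate remaining + first: "gidk" + "akcm" = "gidkakcm"

gidkakcm


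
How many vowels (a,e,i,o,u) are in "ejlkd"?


Input: ejlkd
Checking each character:
  'e' at position 0: vowel (running total: 1)
  'j' at position 1: consonant
  'l' at position 2: consonant
  'k' at position 3: consonant
  'd' at position 4: consonant
Total vowels: 1

1


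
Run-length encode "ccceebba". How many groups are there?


Input: ccceebba
Scanning for consecutive runs:
  Group 1: 'c' x 3 (positions 0-2)
  Group 2: 'e' x 2 (positions 3-4)
  Group 3: 'b' x 2 (positions 5-6)
  Group 4: 'a' x 1 (positions 7-7)
Total groups: 4

4


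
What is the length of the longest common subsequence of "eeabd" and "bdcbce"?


LCS of "eeabd" and "bdcbce"
DP table:
           b    d    c    b    c    e
      0    0    0    0    0    0    0
  e   0    0    0    0    0    0    1
  e   0    0    0    0    0    0    1
  a   0    0    0    0    0    0    1
  b   0    1    1    1    1    1    1
  d   0    1    2    2    2    2    2
LCS length = dp[5][6] = 2

2


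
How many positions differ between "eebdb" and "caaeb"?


Comparing "eebdb" and "caaeb" position by position:
  Position 0: 'e' vs 'c' => DIFFER
  Position 1: 'e' vs 'a' => DIFFER
  Position 2: 'b' vs 'a' => DIFFER
  Position 3: 'd' vs 'e' => DIFFER
  Position 4: 'b' vs 'b' => same
Positions that differ: 4

4


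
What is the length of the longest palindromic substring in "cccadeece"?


Input: "cccadeece"
Checking substrings for palindromes:
  [0:3] "ccc" (len 3) => palindrome
  [6:9] "ece" (len 3) => palindrome
  [0:2] "cc" (len 2) => palindrome
  [1:3] "cc" (len 2) => palindrome
  [5:7] "ee" (len 2) => palindrome
Longest palindromic substring: "ccc" with length 3

3


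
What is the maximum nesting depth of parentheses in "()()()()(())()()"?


Input: "()()()()(())()()"
Tracking depth:
  Position 0 '(': depth becomes 1
  Position 1 ')': depth becomes 0
  Position 2 '(': depth becomes 1
  Position 3 ')': depth becomes 0
  Position 4 '(': depth becomes 1
  Position 5 ')': depth becomes 0
  Position 6 '(': depth becomes 1
  Position 7 ')': depth becomes 0
  Position 8 '(': depth becomes 1
  Position 9 '(': depth becomes 2
  Position 10 ')': depth becomes 1
  Position 11 ')': depth becomes 0
  Position 12 '(': depth becomes 1
  Position 13 ')': depth becomes 0
  Position 14 '(': depth becomes 1
  Position 15 ')': depth becomes 0
Maximum depth reached: 2

2


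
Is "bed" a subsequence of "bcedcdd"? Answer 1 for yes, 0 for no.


Check if "bed" is a subsequence of "bcedcdd"
Greedy scan:
  Position 0 ('b'): matches sub[0] = 'b'
  Position 1 ('c'): no match needed
  Position 2 ('e'): matches sub[1] = 'e'
  Position 3 ('d'): matches sub[2] = 'd'
  Position 4 ('c'): no match needed
  Position 5 ('d'): no match needed
  Position 6 ('d'): no match needed
All 3 characters matched => is a subsequence

1


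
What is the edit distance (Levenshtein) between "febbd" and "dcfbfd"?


Computing edit distance: "febbd" -> "dcfbfd"
DP table:
           d    c    f    b    f    d
      0    1    2    3    4    5    6
  f   1    1    2    2    3    4    5
  e   2    2    2    3    3    4    5
  b   3    3    3    3    3    4    5
  b   4    4    4    4    3    4    5
  d   5    4    5    5    4    4    4
Edit distance = dp[5][6] = 4

4


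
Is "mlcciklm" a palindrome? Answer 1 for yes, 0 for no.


Input: mlcciklm
Reversed: mlkicclm
  Compare pos 0 ('m') with pos 7 ('m'): match
  Compare pos 1 ('l') with pos 6 ('l'): match
  Compare pos 2 ('c') with pos 5 ('k'): MISMATCH
  Compare pos 3 ('c') with pos 4 ('i'): MISMATCH
Result: not a palindrome

0


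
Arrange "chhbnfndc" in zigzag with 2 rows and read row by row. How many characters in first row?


Zigzag "chhbnfndc" into 2 rows:
Placing characters:
  'c' => row 0
  'h' => row 1
  'h' => row 0
  'b' => row 1
  'n' => row 0
  'f' => row 1
  'n' => row 0
  'd' => row 1
  'c' => row 0
Rows:
  Row 0: "chnnc"
  Row 1: "hbfd"
First row length: 5

5


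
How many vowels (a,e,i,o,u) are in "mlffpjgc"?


Input: mlffpjgc
Checking each character:
  'm' at position 0: consonant
  'l' at position 1: consonant
  'f' at position 2: consonant
  'f' at position 3: consonant
  'p' at position 4: consonant
  'j' at position 5: consonant
  'g' at position 6: consonant
  'c' at position 7: consonant
Total vowels: 0

0


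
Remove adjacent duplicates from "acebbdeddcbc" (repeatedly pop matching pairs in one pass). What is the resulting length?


Input: acebbdeddcbc
Stack-based adjacent duplicate removal:
  Read 'a': push. Stack: a
  Read 'c': push. Stack: ac
  Read 'e': push. Stack: ace
  Read 'b': push. Stack: aceb
  Read 'b': matches stack top 'b' => pop. Stack: ace
  Read 'd': push. Stack: aced
  Read 'e': push. Stack: acede
  Read 'd': push. Stack: aceded
  Read 'd': matches stack top 'd' => pop. Stack: acede
  Read 'c': push. Stack: acedec
  Read 'b': push. Stack: acedecb
  Read 'c': push. Stack: acedecbc
Final stack: "acedecbc" (length 8)

8


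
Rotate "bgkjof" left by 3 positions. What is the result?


Input: "bgkjof", rotate left by 3
First 3 characters: "bgk"
Remaining characters: "jof"
Concatenate remaining + first: "jof" + "bgk" = "jofbgk"

jofbgk


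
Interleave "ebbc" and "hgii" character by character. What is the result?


Interleaving "ebbc" and "hgii":
  Position 0: 'e' from first, 'h' from second => "eh"
  Position 1: 'b' from first, 'g' from second => "bg"
  Position 2: 'b' from first, 'i' from second => "bi"
  Position 3: 'c' from first, 'i' from second => "ci"
Result: ehbgbici

ehbgbici


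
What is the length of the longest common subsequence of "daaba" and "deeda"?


LCS of "daaba" and "deeda"
DP table:
           d    e    e    d    a
      0    0    0    0    0    0
  d   0    1    1    1    1    1
  a   0    1    1    1    1    2
  a   0    1    1    1    1    2
  b   0    1    1    1    1    2
  a   0    1    1    1    1    2
LCS length = dp[5][5] = 2

2


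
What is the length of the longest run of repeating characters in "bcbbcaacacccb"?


Input: "bcbbcaacacccb"
Scanning for longest run:
  Position 1 ('c'): new char, reset run to 1
  Position 2 ('b'): new char, reset run to 1
  Position 3 ('b'): continues run of 'b', length=2
  Position 4 ('c'): new char, reset run to 1
  Position 5 ('a'): new char, reset run to 1
  Position 6 ('a'): continues run of 'a', length=2
  Position 7 ('c'): new char, reset run to 1
  Position 8 ('a'): new char, reset run to 1
  Position 9 ('c'): new char, reset run to 1
  Position 10 ('c'): continues run of 'c', length=2
  Position 11 ('c'): continues run of 'c', length=3
  Position 12 ('b'): new char, reset run to 1
Longest run: 'c' with length 3

3


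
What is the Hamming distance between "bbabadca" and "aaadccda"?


Comparing "bbabadca" and "aaadccda" position by position:
  Position 0: 'b' vs 'a' => differ
  Position 1: 'b' vs 'a' => differ
  Position 2: 'a' vs 'a' => same
  Position 3: 'b' vs 'd' => differ
  Position 4: 'a' vs 'c' => differ
  Position 5: 'd' vs 'c' => differ
  Position 6: 'c' vs 'd' => differ
  Position 7: 'a' vs 'a' => same
Total differences (Hamming distance): 6

6


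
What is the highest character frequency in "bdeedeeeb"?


Input: bdeedeeeb
Character counts:
  'b': 2
  'd': 2
  'e': 5
Maximum frequency: 5

5


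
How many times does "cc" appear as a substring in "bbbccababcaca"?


Searching for "cc" in "bbbccababcaca"
Scanning each position:
  Position 0: "bb" => no
  Position 1: "bb" => no
  Position 2: "bc" => no
  Position 3: "cc" => MATCH
  Position 4: "ca" => no
  Position 5: "ab" => no
  Position 6: "ba" => no
  Position 7: "ab" => no
  Position 8: "bc" => no
  Position 9: "ca" => no
  Position 10: "ac" => no
  Position 11: "ca" => no
Total occurrences: 1

1


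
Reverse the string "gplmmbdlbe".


Input: gplmmbdlbe
Reading characters right to left:
  Position 9: 'e'
  Position 8: 'b'
  Position 7: 'l'
  Position 6: 'd'
  Position 5: 'b'
  Position 4: 'm'
  Position 3: 'm'
  Position 2: 'l'
  Position 1: 'p'
  Position 0: 'g'
Reversed: ebldbmmlpg

ebldbmmlpg


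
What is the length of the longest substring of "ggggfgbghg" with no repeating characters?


Input: "ggggfgbghg"
Sliding window (track last position of each char):
  Position 0 ('g'): window [0,0] length 1 -- new best
  Position 1 ('g'): repeat (last at 0), move window start to 1
  Position 1 ('g'): window [1,1] length 1
  Position 2 ('g'): repeat (last at 1), move window start to 2
  Position 2 ('g'): window [2,2] length 1
  Position 3 ('g'): repeat (last at 2), move window start to 3
  Position 3 ('g'): window [3,3] length 1
  Position 4 ('f'): window [3,4] length 2 -- new best
  Position 5 ('g'): repeat (last at 3), move window start to 4
  Position 5 ('g'): window [4,5] length 2
  Position 6 ('b'): window [4,6] length 3 -- new best
  Position 7 ('g'): repeat (last at 5), move window start to 6
  Position 7 ('g'): window [6,7] length 2
  Position 8 ('h'): window [6,8] length 3
  Position 9 ('g'): repeat (last at 7), move window start to 8
  Position 9 ('g'): window [8,9] length 2
Longest substring with no repeats: "fgb" with length 3

3


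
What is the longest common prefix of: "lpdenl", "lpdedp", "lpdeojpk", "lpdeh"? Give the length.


Words: lpdenl, lpdedp, lpdeojpk, lpdeh
  Position 0: all 'l' => match
  Position 1: all 'p' => match
  Position 2: all 'd' => match
  Position 3: all 'e' => match
  Position 4: ('n', 'd', 'o', 'h') => mismatch, stop
LCP = "lpde" (length 4)

4


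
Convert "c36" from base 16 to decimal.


Input: "c36" in base 16
Positional expansion:
  Digit 'c' (value 12) x 16^2 = 3072
  Digit '3' (value 3) x 16^1 = 48
  Digit '6' (value 6) x 16^0 = 6
Sum = 3126

3126


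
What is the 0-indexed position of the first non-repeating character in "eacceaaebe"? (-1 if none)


Input: eacceaaebe
Character frequencies:
  'a': 3
  'b': 1
  'c': 2
  'e': 4
Scanning left to right for freq == 1:
  Position 0 ('e'): freq=4, skip
  Position 1 ('a'): freq=3, skip
  Position 2 ('c'): freq=2, skip
  Position 3 ('c'): freq=2, skip
  Position 4 ('e'): freq=4, skip
  Position 5 ('a'): freq=3, skip
  Position 6 ('a'): freq=3, skip
  Position 7 ('e'): freq=4, skip
  Position 8 ('b'): unique! => answer = 8

8


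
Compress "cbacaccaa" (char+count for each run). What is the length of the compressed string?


Input: cbacaccaa
Runs:
  'c' x 1 => "c1"
  'b' x 1 => "b1"
  'a' x 1 => "a1"
  'c' x 1 => "c1"
  'a' x 1 => "a1"
  'c' x 2 => "c2"
  'a' x 2 => "a2"
Compressed: "c1b1a1c1a1c2a2"
Compressed length: 14

14


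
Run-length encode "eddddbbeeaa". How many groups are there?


Input: eddddbbeeaa
Scanning for consecutive runs:
  Group 1: 'e' x 1 (positions 0-0)
  Group 2: 'd' x 4 (positions 1-4)
  Group 3: 'b' x 2 (positions 5-6)
  Group 4: 'e' x 2 (positions 7-8)
  Group 5: 'a' x 2 (positions 9-10)
Total groups: 5

5


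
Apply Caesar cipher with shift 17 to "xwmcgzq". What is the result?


Caesar cipher: shift "xwmcgzq" by 17
  'x' (pos 23) + 17 = pos 14 = 'o'
  'w' (pos 22) + 17 = pos 13 = 'n'
  'm' (pos 12) + 17 = pos 3 = 'd'
  'c' (pos 2) + 17 = pos 19 = 't'
  'g' (pos 6) + 17 = pos 23 = 'x'
  'z' (pos 25) + 17 = pos 16 = 'q'
  'q' (pos 16) + 17 = pos 7 = 'h'
Result: ondtxqh

ondtxqh


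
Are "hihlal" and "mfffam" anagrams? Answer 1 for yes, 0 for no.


Strings: "hihlal", "mfffam"
Sorted first:  ahhill
Sorted second: afffmm
Differ at position 1: 'h' vs 'f' => not anagrams

0


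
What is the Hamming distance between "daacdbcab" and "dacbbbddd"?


Comparing "daacdbcab" and "dacbbbddd" position by position:
  Position 0: 'd' vs 'd' => same
  Position 1: 'a' vs 'a' => same
  Position 2: 'a' vs 'c' => differ
  Position 3: 'c' vs 'b' => differ
  Position 4: 'd' vs 'b' => differ
  Position 5: 'b' vs 'b' => same
  Position 6: 'c' vs 'd' => differ
  Position 7: 'a' vs 'd' => differ
  Position 8: 'b' vs 'd' => differ
Total differences (Hamming distance): 6

6


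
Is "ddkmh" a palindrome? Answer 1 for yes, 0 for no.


Input: ddkmh
Reversed: hmkdd
  Compare pos 0 ('d') with pos 4 ('h'): MISMATCH
  Compare pos 1 ('d') with pos 3 ('m'): MISMATCH
Result: not a palindrome

0


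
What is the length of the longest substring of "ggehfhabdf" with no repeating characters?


Input: "ggehfhabdf"
Sliding window (track last position of each char):
  Position 0 ('g'): window [0,0] length 1 -- new best
  Position 1 ('g'): repeat (last at 0), move window start to 1
  Position 1 ('g'): window [1,1] length 1
  Position 2 ('e'): window [1,2] length 2 -- new best
  Position 3 ('h'): window [1,3] length 3 -- new best
  Position 4 ('f'): window [1,4] length 4 -- new best
  Position 5 ('h'): repeat (last at 3), move window start to 4
  Position 5 ('h'): window [4,5] length 2
  Position 6 ('a'): window [4,6] length 3
  Position 7 ('b'): window [4,7] length 4
  Position 8 ('d'): window [4,8] length 5 -- new best
  Position 9 ('f'): repeat (last at 4), move window start to 5
  Position 9 ('f'): window [5,9] length 5
Longest substring with no repeats: "fhabd" with length 5

5


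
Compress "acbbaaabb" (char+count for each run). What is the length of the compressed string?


Input: acbbaaabb
Runs:
  'a' x 1 => "a1"
  'c' x 1 => "c1"
  'b' x 2 => "b2"
  'a' x 3 => "a3"
  'b' x 2 => "b2"
Compressed: "a1c1b2a3b2"
Compressed length: 10

10


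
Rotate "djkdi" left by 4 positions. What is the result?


Input: "djkdi", rotate left by 4
First 4 characters: "djkd"
Remaining characters: "i"
Concatenate remaining + first: "i" + "djkd" = "idjkd"

idjkd


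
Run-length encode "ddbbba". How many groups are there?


Input: ddbbba
Scanning for consecutive runs:
  Group 1: 'd' x 2 (positions 0-1)
  Group 2: 'b' x 3 (positions 2-4)
  Group 3: 'a' x 1 (positions 5-5)
Total groups: 3

3


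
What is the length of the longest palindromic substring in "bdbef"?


Input: "bdbef"
Checking substrings for palindromes:
  [0:3] "bdb" (len 3) => palindrome
Longest palindromic substring: "bdb" with length 3

3


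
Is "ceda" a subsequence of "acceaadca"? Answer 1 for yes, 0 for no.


Check if "ceda" is a subsequence of "acceaadca"
Greedy scan:
  Position 0 ('a'): no match needed
  Position 1 ('c'): matches sub[0] = 'c'
  Position 2 ('c'): no match needed
  Position 3 ('e'): matches sub[1] = 'e'
  Position 4 ('a'): no match needed
  Position 5 ('a'): no match needed
  Position 6 ('d'): matches sub[2] = 'd'
  Position 7 ('c'): no match needed
  Position 8 ('a'): matches sub[3] = 'a'
All 4 characters matched => is a subsequence

1


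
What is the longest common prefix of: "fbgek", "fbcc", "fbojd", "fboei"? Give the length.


Words: fbgek, fbcc, fbojd, fboei
  Position 0: all 'f' => match
  Position 1: all 'b' => match
  Position 2: ('g', 'c', 'o', 'o') => mismatch, stop
LCP = "fb" (length 2)

2


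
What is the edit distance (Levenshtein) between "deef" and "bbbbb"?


Computing edit distance: "deef" -> "bbbbb"
DP table:
           b    b    b    b    b
      0    1    2    3    4    5
  d   1    1    2    3    4    5
  e   2    2    2    3    4    5
  e   3    3    3    3    4    5
  f   4    4    4    4    4    5
Edit distance = dp[4][5] = 5

5


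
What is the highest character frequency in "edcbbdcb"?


Input: edcbbdcb
Character counts:
  'b': 3
  'c': 2
  'd': 2
  'e': 1
Maximum frequency: 3

3


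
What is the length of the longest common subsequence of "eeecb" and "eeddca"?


LCS of "eeecb" and "eeddca"
DP table:
           e    e    d    d    c    a
      0    0    0    0    0    0    0
  e   0    1    1    1    1    1    1
  e   0    1    2    2    2    2    2
  e   0    1    2    2    2    2    2
  c   0    1    2    2    2    3    3
  b   0    1    2    2    2    3    3
LCS length = dp[5][6] = 3

3


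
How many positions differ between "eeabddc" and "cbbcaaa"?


Comparing "eeabddc" and "cbbcaaa" position by position:
  Position 0: 'e' vs 'c' => DIFFER
  Position 1: 'e' vs 'b' => DIFFER
  Position 2: 'a' vs 'b' => DIFFER
  Position 3: 'b' vs 'c' => DIFFER
  Position 4: 'd' vs 'a' => DIFFER
  Position 5: 'd' vs 'a' => DIFFER
  Position 6: 'c' vs 'a' => DIFFER
Positions that differ: 7

7


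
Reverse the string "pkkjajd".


Input: pkkjajd
Reading characters right to left:
  Position 6: 'd'
  Position 5: 'j'
  Position 4: 'a'
  Position 3: 'j'
  Position 2: 'k'
  Position 1: 'k'
  Position 0: 'p'
Reversed: djajkkp

djajkkp


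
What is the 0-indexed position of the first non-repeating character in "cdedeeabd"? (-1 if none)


Input: cdedeeabd
Character frequencies:
  'a': 1
  'b': 1
  'c': 1
  'd': 3
  'e': 3
Scanning left to right for freq == 1:
  Position 0 ('c'): unique! => answer = 0

0


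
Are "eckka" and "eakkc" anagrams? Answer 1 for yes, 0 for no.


Strings: "eckka", "eakkc"
Sorted first:  acekk
Sorted second: acekk
Sorted forms match => anagrams

1


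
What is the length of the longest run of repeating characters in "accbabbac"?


Input: "accbabbac"
Scanning for longest run:
  Position 1 ('c'): new char, reset run to 1
  Position 2 ('c'): continues run of 'c', length=2
  Position 3 ('b'): new char, reset run to 1
  Position 4 ('a'): new char, reset run to 1
  Position 5 ('b'): new char, reset run to 1
  Position 6 ('b'): continues run of 'b', length=2
  Position 7 ('a'): new char, reset run to 1
  Position 8 ('c'): new char, reset run to 1
Longest run: 'c' with length 2

2


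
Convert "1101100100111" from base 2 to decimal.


Input: "1101100100111" in base 2
Positional expansion:
  Digit '1' (value 1) x 2^12 = 4096
  Digit '1' (value 1) x 2^11 = 2048
  Digit '0' (value 0) x 2^10 = 0
  Digit '1' (value 1) x 2^9 = 512
  Digit '1' (value 1) x 2^8 = 256
  Digit '0' (value 0) x 2^7 = 0
  Digit '0' (value 0) x 2^6 = 0
  Digit '1' (value 1) x 2^5 = 32
  Digit '0' (value 0) x 2^4 = 0
  Digit '0' (value 0) x 2^3 = 0
  Digit '1' (value 1) x 2^2 = 4
  Digit '1' (value 1) x 2^1 = 2
  Digit '1' (value 1) x 2^0 = 1
Sum = 6951

6951


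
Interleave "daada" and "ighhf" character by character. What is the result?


Interleaving "daada" and "ighhf":
  Position 0: 'd' from first, 'i' from second => "di"
  Position 1: 'a' from first, 'g' from second => "ag"
  Position 2: 'a' from first, 'h' from second => "ah"
  Position 3: 'd' from first, 'h' from second => "dh"
  Position 4: 'a' from first, 'f' from second => "af"
Result: diagahdhaf

diagahdhaf


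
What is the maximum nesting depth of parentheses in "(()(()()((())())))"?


Input: "(()(()()((())())))"
Tracking depth:
  Position 0 '(': depth becomes 1
  Position 1 '(': depth becomes 2
  Position 2 ')': depth becomes 1
  Position 3 '(': depth becomes 2
  Position 4 '(': depth becomes 3
  Position 5 ')': depth becomes 2
  Position 6 '(': depth becomes 3
  Position 7 ')': depth becomes 2
  Position 8 '(': depth becomes 3
  Position 9 '(': depth becomes 4
  Position 10 '(': depth becomes 5
  Position 11 ')': depth becomes 4
  Position 12 ')': depth becomes 3
  Position 13 '(': depth becomes 4
  Position 14 ')': depth becomes 3
  Position 15 ')': depth becomes 2
  Position 16 ')': depth becomes 1
  Position 17 ')': depth becomes 0
Maximum depth reached: 5

5


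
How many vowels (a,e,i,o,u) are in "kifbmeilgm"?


Input: kifbmeilgm
Checking each character:
  'k' at position 0: consonant
  'i' at position 1: vowel (running total: 1)
  'f' at position 2: consonant
  'b' at position 3: consonant
  'm' at position 4: consonant
  'e' at position 5: vowel (running total: 2)
  'i' at position 6: vowel (running total: 3)
  'l' at position 7: consonant
  'g' at position 8: consonant
  'm' at position 9: consonant
Total vowels: 3

3


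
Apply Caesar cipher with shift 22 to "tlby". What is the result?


Caesar cipher: shift "tlby" by 22
  't' (pos 19) + 22 = pos 15 = 'p'
  'l' (pos 11) + 22 = pos 7 = 'h'
  'b' (pos 1) + 22 = pos 23 = 'x'
  'y' (pos 24) + 22 = pos 20 = 'u'
Result: phxu

phxu


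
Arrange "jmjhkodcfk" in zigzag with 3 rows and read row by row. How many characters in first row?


Zigzag "jmjhkodcfk" into 3 rows:
Placing characters:
  'j' => row 0
  'm' => row 1
  'j' => row 2
  'h' => row 1
  'k' => row 0
  'o' => row 1
  'd' => row 2
  'c' => row 1
  'f' => row 0
  'k' => row 1
Rows:
  Row 0: "jkf"
  Row 1: "mhock"
  Row 2: "jd"
First row length: 3

3


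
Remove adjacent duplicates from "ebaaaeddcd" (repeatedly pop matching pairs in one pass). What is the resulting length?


Input: ebaaaeddcd
Stack-based adjacent duplicate removal:
  Read 'e': push. Stack: e
  Read 'b': push. Stack: eb
  Read 'a': push. Stack: eba
  Read 'a': matches stack top 'a' => pop. Stack: eb
  Read 'a': push. Stack: eba
  Read 'e': push. Stack: ebae
  Read 'd': push. Stack: ebaed
  Read 'd': matches stack top 'd' => pop. Stack: ebae
  Read 'c': push. Stack: ebaec
  Read 'd': push. Stack: ebaecd
Final stack: "ebaecd" (length 6)

6


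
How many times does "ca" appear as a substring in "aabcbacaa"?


Searching for "ca" in "aabcbacaa"
Scanning each position:
  Position 0: "aa" => no
  Position 1: "ab" => no
  Position 2: "bc" => no
  Position 3: "cb" => no
  Position 4: "ba" => no
  Position 5: "ac" => no
  Position 6: "ca" => MATCH
  Position 7: "aa" => no
Total occurrences: 1

1


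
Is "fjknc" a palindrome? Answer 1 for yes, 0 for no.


Input: fjknc
Reversed: cnkjf
  Compare pos 0 ('f') with pos 4 ('c'): MISMATCH
  Compare pos 1 ('j') with pos 3 ('n'): MISMATCH
Result: not a palindrome

0


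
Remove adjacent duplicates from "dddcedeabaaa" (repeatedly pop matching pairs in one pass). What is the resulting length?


Input: dddcedeabaaa
Stack-based adjacent duplicate removal:
  Read 'd': push. Stack: d
  Read 'd': matches stack top 'd' => pop. Stack: (empty)
  Read 'd': push. Stack: d
  Read 'c': push. Stack: dc
  Read 'e': push. Stack: dce
  Read 'd': push. Stack: dced
  Read 'e': push. Stack: dcede
  Read 'a': push. Stack: dcedea
  Read 'b': push. Stack: dcedeab
  Read 'a': push. Stack: dcedeaba
  Read 'a': matches stack top 'a' => pop. Stack: dcedeab
  Read 'a': push. Stack: dcedeaba
Final stack: "dcedeaba" (length 8)

8


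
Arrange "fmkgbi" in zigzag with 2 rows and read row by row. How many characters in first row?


Zigzag "fmkgbi" into 2 rows:
Placing characters:
  'f' => row 0
  'm' => row 1
  'k' => row 0
  'g' => row 1
  'b' => row 0
  'i' => row 1
Rows:
  Row 0: "fkb"
  Row 1: "mgi"
First row length: 3

3


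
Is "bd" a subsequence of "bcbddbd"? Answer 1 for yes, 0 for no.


Check if "bd" is a subsequence of "bcbddbd"
Greedy scan:
  Position 0 ('b'): matches sub[0] = 'b'
  Position 1 ('c'): no match needed
  Position 2 ('b'): no match needed
  Position 3 ('d'): matches sub[1] = 'd'
  Position 4 ('d'): no match needed
  Position 5 ('b'): no match needed
  Position 6 ('d'): no match needed
All 2 characters matched => is a subsequence

1


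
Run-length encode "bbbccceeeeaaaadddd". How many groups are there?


Input: bbbccceeeeaaaadddd
Scanning for consecutive runs:
  Group 1: 'b' x 3 (positions 0-2)
  Group 2: 'c' x 3 (positions 3-5)
  Group 3: 'e' x 4 (positions 6-9)
  Group 4: 'a' x 4 (positions 10-13)
  Group 5: 'd' x 4 (positions 14-17)
Total groups: 5

5


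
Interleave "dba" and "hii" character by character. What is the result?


Interleaving "dba" and "hii":
  Position 0: 'd' from first, 'h' from second => "dh"
  Position 1: 'b' from first, 'i' from second => "bi"
  Position 2: 'a' from first, 'i' from second => "ai"
Result: dhbiai

dhbiai


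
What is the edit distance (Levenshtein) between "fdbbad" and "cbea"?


Computing edit distance: "fdbbad" -> "cbea"
DP table:
           c    b    e    a
      0    1    2    3    4
  f   1    1    2    3    4
  d   2    2    2    3    4
  b   3    3    2    3    4
  b   4    4    3    3    4
  a   5    5    4    4    3
  d   6    6    5    5    4
Edit distance = dp[6][4] = 4

4


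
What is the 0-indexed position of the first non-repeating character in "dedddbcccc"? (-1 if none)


Input: dedddbcccc
Character frequencies:
  'b': 1
  'c': 4
  'd': 4
  'e': 1
Scanning left to right for freq == 1:
  Position 0 ('d'): freq=4, skip
  Position 1 ('e'): unique! => answer = 1

1


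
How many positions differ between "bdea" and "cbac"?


Comparing "bdea" and "cbac" position by position:
  Position 0: 'b' vs 'c' => DIFFER
  Position 1: 'd' vs 'b' => DIFFER
  Position 2: 'e' vs 'a' => DIFFER
  Position 3: 'a' vs 'c' => DIFFER
Positions that differ: 4

4


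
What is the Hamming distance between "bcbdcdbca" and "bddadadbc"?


Comparing "bcbdcdbca" and "bddadadbc" position by position:
  Position 0: 'b' vs 'b' => same
  Position 1: 'c' vs 'd' => differ
  Position 2: 'b' vs 'd' => differ
  Position 3: 'd' vs 'a' => differ
  Position 4: 'c' vs 'd' => differ
  Position 5: 'd' vs 'a' => differ
  Position 6: 'b' vs 'd' => differ
  Position 7: 'c' vs 'b' => differ
  Position 8: 'a' vs 'c' => differ
Total differences (Hamming distance): 8

8


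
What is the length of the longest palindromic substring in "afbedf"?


Input: "afbedf"
Checking substrings for palindromes:
  No multi-char palindromic substrings found
Longest palindromic substring: "a" with length 1

1


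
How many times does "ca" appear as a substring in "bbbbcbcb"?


Searching for "ca" in "bbbbcbcb"
Scanning each position:
  Position 0: "bb" => no
  Position 1: "bb" => no
  Position 2: "bb" => no
  Position 3: "bc" => no
  Position 4: "cb" => no
  Position 5: "bc" => no
  Position 6: "cb" => no
Total occurrences: 0

0


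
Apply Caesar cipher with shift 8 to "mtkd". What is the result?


Caesar cipher: shift "mtkd" by 8
  'm' (pos 12) + 8 = pos 20 = 'u'
  't' (pos 19) + 8 = pos 1 = 'b'
  'k' (pos 10) + 8 = pos 18 = 's'
  'd' (pos 3) + 8 = pos 11 = 'l'
Result: ubsl

ubsl


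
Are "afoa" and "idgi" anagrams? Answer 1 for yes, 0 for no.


Strings: "afoa", "idgi"
Sorted first:  aafo
Sorted second: dgii
Differ at position 0: 'a' vs 'd' => not anagrams

0


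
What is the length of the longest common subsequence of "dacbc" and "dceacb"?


LCS of "dacbc" and "dceacb"
DP table:
           d    c    e    a    c    b
      0    0    0    0    0    0    0
  d   0    1    1    1    1    1    1
  a   0    1    1    1    2    2    2
  c   0    1    2    2    2    3    3
  b   0    1    2    2    2    3    4
  c   0    1    2    2    2    3    4
LCS length = dp[5][6] = 4

4


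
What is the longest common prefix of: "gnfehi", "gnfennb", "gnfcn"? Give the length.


Words: gnfehi, gnfennb, gnfcn
  Position 0: all 'g' => match
  Position 1: all 'n' => match
  Position 2: all 'f' => match
  Position 3: ('e', 'e', 'c') => mismatch, stop
LCP = "gnf" (length 3)

3


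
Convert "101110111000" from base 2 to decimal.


Input: "101110111000" in base 2
Positional expansion:
  Digit '1' (value 1) x 2^11 = 2048
  Digit '0' (value 0) x 2^10 = 0
  Digit '1' (value 1) x 2^9 = 512
  Digit '1' (value 1) x 2^8 = 256
  Digit '1' (value 1) x 2^7 = 128
  Digit '0' (value 0) x 2^6 = 0
  Digit '1' (value 1) x 2^5 = 32
  Digit '1' (value 1) x 2^4 = 16
  Digit '1' (value 1) x 2^3 = 8
  Digit '0' (value 0) x 2^2 = 0
  Digit '0' (value 0) x 2^1 = 0
  Digit '0' (value 0) x 2^0 = 0
Sum = 3000

3000


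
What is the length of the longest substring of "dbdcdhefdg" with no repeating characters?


Input: "dbdcdhefdg"
Sliding window (track last position of each char):
  Position 0 ('d'): window [0,0] length 1 -- new best
  Position 1 ('b'): window [0,1] length 2 -- new best
  Position 2 ('d'): repeat (last at 0), move window start to 1
  Position 2 ('d'): window [1,2] length 2
  Position 3 ('c'): window [1,3] length 3 -- new best
  Position 4 ('d'): repeat (last at 2), move window start to 3
  Position 4 ('d'): window [3,4] length 2
  Position 5 ('h'): window [3,5] length 3
  Position 6 ('e'): window [3,6] length 4 -- new best
  Position 7 ('f'): window [3,7] length 5 -- new best
  Position 8 ('d'): repeat (last at 4), move window start to 5
  Position 8 ('d'): window [5,8] length 4
  Position 9 ('g'): window [5,9] length 5
Longest substring with no repeats: "cdhef" with length 5

5


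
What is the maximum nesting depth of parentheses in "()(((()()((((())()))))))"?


Input: "()(((()()((((())()))))))"
Tracking depth:
  Position 0 '(': depth becomes 1
  Position 1 ')': depth becomes 0
  Position 2 '(': depth becomes 1
  Position 3 '(': depth becomes 2
  Position 4 '(': depth becomes 3
  Position 5 '(': depth becomes 4
  Position 6 ')': depth becomes 3
  Position 7 '(': depth becomes 4
  Position 8 ')': depth becomes 3
  Position 9 '(': depth becomes 4
  Position 10 '(': depth becomes 5
  Position 11 '(': depth becomes 6
  Position 12 '(': depth becomes 7
  Position 13 '(': depth becomes 8
  Position 14 ')': depth becomes 7
  Position 15 ')': depth becomes 6
  Position 16 '(': depth becomes 7
  Position 17 ')': depth becomes 6
  Position 18 ')': depth becomes 5
  Position 19 ')': depth becomes 4
  Position 20 ')': depth becomes 3
  Position 21 ')': depth becomes 2
  Position 22 ')': depth becomes 1
  Position 23 ')': depth becomes 0
Maximum depth reached: 8

8
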